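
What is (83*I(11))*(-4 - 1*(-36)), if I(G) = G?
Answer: 29216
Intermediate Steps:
(83*I(11))*(-4 - 1*(-36)) = (83*11)*(-4 - 1*(-36)) = 913*(-4 + 36) = 913*32 = 29216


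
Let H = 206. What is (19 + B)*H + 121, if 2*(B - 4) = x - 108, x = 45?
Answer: -1630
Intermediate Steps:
B = -55/2 (B = 4 + (45 - 108)/2 = 4 + (½)*(-63) = 4 - 63/2 = -55/2 ≈ -27.500)
(19 + B)*H + 121 = (19 - 55/2)*206 + 121 = -17/2*206 + 121 = -1751 + 121 = -1630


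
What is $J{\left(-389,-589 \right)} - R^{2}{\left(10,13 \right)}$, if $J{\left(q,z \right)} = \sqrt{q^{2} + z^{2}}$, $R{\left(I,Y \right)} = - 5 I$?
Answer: $-2500 + \sqrt{498242} \approx -1794.1$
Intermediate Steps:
$J{\left(-389,-589 \right)} - R^{2}{\left(10,13 \right)} = \sqrt{\left(-389\right)^{2} + \left(-589\right)^{2}} - \left(\left(-5\right) 10\right)^{2} = \sqrt{151321 + 346921} - \left(-50\right)^{2} = \sqrt{498242} - 2500 = -2500 + \sqrt{498242}$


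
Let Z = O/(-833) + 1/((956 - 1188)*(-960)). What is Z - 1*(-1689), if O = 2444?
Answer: 312808681793/185525760 ≈ 1686.1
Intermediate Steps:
Z = -544326847/185525760 (Z = 2444/(-833) + 1/((956 - 1188)*(-960)) = 2444*(-1/833) - 1/960/(-232) = -2444/833 - 1/232*(-1/960) = -2444/833 + 1/222720 = -544326847/185525760 ≈ -2.9340)
Z - 1*(-1689) = -544326847/185525760 - 1*(-1689) = -544326847/185525760 + 1689 = 312808681793/185525760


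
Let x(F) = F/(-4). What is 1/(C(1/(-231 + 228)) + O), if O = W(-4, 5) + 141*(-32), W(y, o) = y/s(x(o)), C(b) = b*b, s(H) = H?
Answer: -45/202891 ≈ -0.00022179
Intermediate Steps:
x(F) = -F/4 (x(F) = F*(-1/4) = -F/4)
C(b) = b**2
W(y, o) = -4*y/o (W(y, o) = y/((-o/4)) = y*(-4/o) = -4*y/o)
O = -22544/5 (O = -4*(-4)/5 + 141*(-32) = -4*(-4)*1/5 - 4512 = 16/5 - 4512 = -22544/5 ≈ -4508.8)
1/(C(1/(-231 + 228)) + O) = 1/((1/(-231 + 228))**2 - 22544/5) = 1/((1/(-3))**2 - 22544/5) = 1/((-1/3)**2 - 22544/5) = 1/(1/9 - 22544/5) = 1/(-202891/45) = -45/202891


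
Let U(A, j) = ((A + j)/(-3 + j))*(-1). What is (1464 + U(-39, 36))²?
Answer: 259371025/121 ≈ 2.1436e+6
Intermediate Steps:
U(A, j) = -(A + j)/(-3 + j)
(1464 + U(-39, 36))² = (1464 + (-1*(-39) - 1*36)/(-3 + 36))² = (1464 + (39 - 36)/33)² = (1464 + (1/33)*3)² = (1464 + 1/11)² = (16105/11)² = 259371025/121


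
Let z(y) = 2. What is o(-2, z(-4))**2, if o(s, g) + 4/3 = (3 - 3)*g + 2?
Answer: 4/9 ≈ 0.44444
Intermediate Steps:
o(s, g) = 2/3 (o(s, g) = -4/3 + ((3 - 3)*g + 2) = -4/3 + (0*g + 2) = -4/3 + (0 + 2) = -4/3 + 2 = 2/3)
o(-2, z(-4))**2 = (2/3)**2 = 4/9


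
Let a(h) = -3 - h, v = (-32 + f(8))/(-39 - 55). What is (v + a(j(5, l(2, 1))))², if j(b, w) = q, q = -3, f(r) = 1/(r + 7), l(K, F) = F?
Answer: 229441/1988100 ≈ 0.11541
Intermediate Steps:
f(r) = 1/(7 + r)
v = 479/1410 (v = (-32 + 1/(7 + 8))/(-39 - 55) = (-32 + 1/15)/(-94) = (-32 + 1/15)*(-1/94) = -479/15*(-1/94) = 479/1410 ≈ 0.33972)
j(b, w) = -3
(v + a(j(5, l(2, 1))))² = (479/1410 + (-3 - 1*(-3)))² = (479/1410 + (-3 + 3))² = (479/1410 + 0)² = (479/1410)² = 229441/1988100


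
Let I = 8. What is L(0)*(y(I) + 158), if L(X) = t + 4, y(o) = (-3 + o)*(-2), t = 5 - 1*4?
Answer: 740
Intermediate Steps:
t = 1 (t = 5 - 4 = 1)
y(o) = 6 - 2*o
L(X) = 5 (L(X) = 1 + 4 = 5)
L(0)*(y(I) + 158) = 5*((6 - 2*8) + 158) = 5*((6 - 16) + 158) = 5*(-10 + 158) = 5*148 = 740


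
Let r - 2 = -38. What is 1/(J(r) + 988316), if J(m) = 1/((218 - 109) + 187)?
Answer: 296/292541537 ≈ 1.0118e-6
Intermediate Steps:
r = -36 (r = 2 - 38 = -36)
J(m) = 1/296 (J(m) = 1/(109 + 187) = 1/296)
1/(J(r) + 988316) = 1/(1/296 + 988316) = 1/(292541537/296) = 296/292541537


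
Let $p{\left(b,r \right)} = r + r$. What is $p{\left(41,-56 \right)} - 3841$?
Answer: $-3953$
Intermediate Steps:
$p{\left(b,r \right)} = 2 r$
$p{\left(41,-56 \right)} - 3841 = 2 \left(-56\right) - 3841 = -112 - 3841 = -3953$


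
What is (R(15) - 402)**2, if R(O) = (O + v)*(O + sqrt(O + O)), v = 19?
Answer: 46344 + 7344*sqrt(30) ≈ 86569.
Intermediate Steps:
R(O) = (19 + O)*(O + sqrt(2)*sqrt(O)) (R(O) = (O + 19)*(O + sqrt(O + O)) = (19 + O)*(O + sqrt(2*O)) = (19 + O)*(O + sqrt(2)*sqrt(O)))
(R(15) - 402)**2 = ((15**2 + 19*15 + sqrt(2)*15**(3/2) + 19*sqrt(2)*sqrt(15)) - 402)**2 = ((225 + 285 + sqrt(2)*(15*sqrt(15)) + 19*sqrt(30)) - 402)**2 = ((225 + 285 + 15*sqrt(30) + 19*sqrt(30)) - 402)**2 = ((510 + 34*sqrt(30)) - 402)**2 = (108 + 34*sqrt(30))**2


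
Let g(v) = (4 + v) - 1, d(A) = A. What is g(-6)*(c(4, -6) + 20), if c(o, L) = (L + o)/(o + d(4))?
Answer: -237/4 ≈ -59.250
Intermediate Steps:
c(o, L) = (L + o)/(4 + o) (c(o, L) = (L + o)/(o + 4) = (L + o)/(4 + o))
g(v) = 3 + v
g(-6)*(c(4, -6) + 20) = (3 - 6)*((-6 + 4)/(4 + 4) + 20) = -3*(-2/8 + 20) = -3*((⅛)*(-2) + 20) = -3*(-¼ + 20) = -3*79/4 = -237/4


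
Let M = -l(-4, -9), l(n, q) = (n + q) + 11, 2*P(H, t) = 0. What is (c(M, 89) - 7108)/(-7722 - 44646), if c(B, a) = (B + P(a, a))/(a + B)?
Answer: 323413/2382744 ≈ 0.13573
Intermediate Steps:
P(H, t) = 0 (P(H, t) = (½)*0 = 0)
l(n, q) = 11 + n + q
M = 2 (M = -(11 - 4 - 9) = -1*(-2) = 2)
c(B, a) = B/(B + a) (c(B, a) = (B + 0)/(a + B) = B/(B + a))
(c(M, 89) - 7108)/(-7722 - 44646) = (2/(2 + 89) - 7108)/(-7722 - 44646) = (2/91 - 7108)/(-52368) = (2*(1/91) - 7108)*(-1/52368) = (2/91 - 7108)*(-1/52368) = -646826/91*(-1/52368) = 323413/2382744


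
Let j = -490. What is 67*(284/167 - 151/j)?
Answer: 11013259/81830 ≈ 134.59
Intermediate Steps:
67*(284/167 - 151/j) = 67*(284/167 - 151/(-490)) = 67*(284*(1/167) - 151*(-1/490)) = 67*(284/167 + 151/490) = 67*(164377/81830) = 11013259/81830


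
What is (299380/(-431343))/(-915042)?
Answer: 149690/197348480703 ≈ 7.5851e-7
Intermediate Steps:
(299380/(-431343))/(-915042) = (299380*(-1/431343))*(-1/915042) = -299380/431343*(-1/915042) = 149690/197348480703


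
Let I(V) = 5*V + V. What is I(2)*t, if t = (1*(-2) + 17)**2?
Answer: 2700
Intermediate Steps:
t = 225 (t = (-2 + 17)**2 = 15**2 = 225)
I(V) = 6*V
I(2)*t = (6*2)*225 = 12*225 = 2700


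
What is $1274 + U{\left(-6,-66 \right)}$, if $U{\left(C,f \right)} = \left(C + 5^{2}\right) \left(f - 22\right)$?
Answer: $-398$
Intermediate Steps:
$U{\left(C,f \right)} = \left(-22 + f\right) \left(25 + C\right)$ ($U{\left(C,f \right)} = \left(C + 25\right) \left(-22 + f\right) = \left(25 + C\right) \left(-22 + f\right) = \left(-22 + f\right) \left(25 + C\right)$)
$1274 + U{\left(-6,-66 \right)} = 1274 - 1672 = -398$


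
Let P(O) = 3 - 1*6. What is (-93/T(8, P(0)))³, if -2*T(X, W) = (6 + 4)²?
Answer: 804357/125000 ≈ 6.4349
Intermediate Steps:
P(O) = -3 (P(O) = 3 - 6 = -3)
T(X, W) = -50 (T(X, W) = -(6 + 4)²/2 = -½*10² = -½*100 = -50)
(-93/T(8, P(0)))³ = (-93/(-50))³ = (-93*(-1/50))³ = (93/50)³ = 804357/125000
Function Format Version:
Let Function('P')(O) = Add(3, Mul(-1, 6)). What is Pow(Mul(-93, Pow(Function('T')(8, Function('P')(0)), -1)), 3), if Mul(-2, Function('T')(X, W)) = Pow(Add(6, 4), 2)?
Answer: Rational(804357, 125000) ≈ 6.4349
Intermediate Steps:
Function('P')(O) = -3 (Function('P')(O) = Add(3, -6) = -3)
Function('T')(X, W) = -50 (Function('T')(X, W) = Mul(Rational(-1, 2), Pow(Add(6, 4), 2)) = Mul(Rational(-1, 2), Pow(10, 2)) = Mul(Rational(-1, 2), 100) = -50)
Pow(Mul(-93, Pow(Function('T')(8, Function('P')(0)), -1)), 3) = Pow(Mul(-93, Pow(-50, -1)), 3) = Pow(Mul(-93, Rational(-1, 50)), 3) = Pow(Rational(93, 50), 3) = Rational(804357, 125000)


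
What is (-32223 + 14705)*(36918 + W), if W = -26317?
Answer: -185708318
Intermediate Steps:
(-32223 + 14705)*(36918 + W) = (-32223 + 14705)*(36918 - 26317) = -17518*10601 = -185708318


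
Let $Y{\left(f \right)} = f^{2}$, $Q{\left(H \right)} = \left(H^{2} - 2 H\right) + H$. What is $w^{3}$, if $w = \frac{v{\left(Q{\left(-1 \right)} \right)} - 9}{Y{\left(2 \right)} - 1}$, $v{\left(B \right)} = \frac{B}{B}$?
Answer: $- \frac{512}{27} \approx -18.963$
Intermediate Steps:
$Q{\left(H \right)} = H^{2} - H$
$v{\left(B \right)} = 1$
$w = - \frac{8}{3}$ ($w = \frac{1 - 9}{2^{2} - 1} = - \frac{8}{4 - 1} = - \frac{8}{3} \approx -2.6667$)
$w^{3} = \left(- \frac{8}{3}\right)^{3} = - \frac{512}{27}$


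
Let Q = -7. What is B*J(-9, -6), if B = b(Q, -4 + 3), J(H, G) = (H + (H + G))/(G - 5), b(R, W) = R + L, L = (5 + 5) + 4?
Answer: 168/11 ≈ 15.273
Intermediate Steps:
L = 14 (L = 10 + 4 = 14)
b(R, W) = 14 + R (b(R, W) = R + 14 = 14 + R)
J(H, G) = (G + 2*H)/(-5 + G) (J(H, G) = (H + (G + H))/(-5 + G) = (G + 2*H)/(-5 + G))
B = 7 (B = 14 - 7 = 7)
B*J(-9, -6) = 7*((-6 + 2*(-9))/(-5 - 6)) = 7*((-6 - 18)/(-11)) = 7*(-1/11*(-24)) = 7*(24/11) = 168/11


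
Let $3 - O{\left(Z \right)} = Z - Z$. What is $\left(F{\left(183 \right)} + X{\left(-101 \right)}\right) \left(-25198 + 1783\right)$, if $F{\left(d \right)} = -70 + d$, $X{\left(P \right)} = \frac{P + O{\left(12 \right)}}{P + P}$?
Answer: $- \frac{268382730}{101} \approx -2.6573 \cdot 10^{6}$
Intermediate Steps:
$O{\left(Z \right)} = 3$ ($O{\left(Z \right)} = 3 - \left(Z - Z\right) = 3 - 0 = 3 + 0 = 3$)
$X{\left(P \right)} = \frac{3 + P}{2 P}$ ($X{\left(P \right)} = \frac{P + 3}{P + P} = \frac{3 + P}{2 P}$)
$\left(F{\left(183 \right)} + X{\left(-101 \right)}\right) \left(-25198 + 1783\right) = \left(\left(-70 + 183\right) + \frac{3 - 101}{2 \left(-101\right)}\right) \left(-25198 + 1783\right) = \left(113 + \frac{1}{2} \left(- \frac{1}{101}\right) \left(-98\right)\right) \left(-23415\right) = \left(113 + \frac{49}{101}\right) \left(-23415\right) = \frac{11462}{101} \left(-23415\right) = - \frac{268382730}{101}$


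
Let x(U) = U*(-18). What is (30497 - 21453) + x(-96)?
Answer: 10772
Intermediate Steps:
x(U) = -18*U
(30497 - 21453) + x(-96) = (30497 - 21453) - 18*(-96) = 9044 + 1728 = 10772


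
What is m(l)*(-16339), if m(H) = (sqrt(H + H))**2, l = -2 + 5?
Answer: -98034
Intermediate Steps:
l = 3
m(H) = 2*H (m(H) = (sqrt(2*H))**2 = (sqrt(2)*sqrt(H))**2 = 2*H)
m(l)*(-16339) = (2*3)*(-16339) = 6*(-16339) = -98034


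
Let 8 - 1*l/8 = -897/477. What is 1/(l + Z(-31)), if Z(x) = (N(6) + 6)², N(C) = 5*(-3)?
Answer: 159/25447 ≈ 0.0062483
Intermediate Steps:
N(C) = -15
Z(x) = 81 (Z(x) = (-15 + 6)² = (-9)² = 81)
l = 12568/159 (l = 64 - (-7176)/477 = 64 - 8*(-299/159) = 64 + 2392/159 = 12568/159 ≈ 79.044)
1/(l + Z(-31)) = 1/(12568/159 + 81) = 1/(25447/159) = 159/25447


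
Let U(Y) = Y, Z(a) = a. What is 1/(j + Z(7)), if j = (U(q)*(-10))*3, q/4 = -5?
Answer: 1/607 ≈ 0.0016474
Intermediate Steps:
q = -20 (q = 4*(-5) = -20)
j = 600 (j = -20*(-10)*3 = 200*3 = 600)
1/(j + Z(7)) = 1/(600 + 7) = 1/607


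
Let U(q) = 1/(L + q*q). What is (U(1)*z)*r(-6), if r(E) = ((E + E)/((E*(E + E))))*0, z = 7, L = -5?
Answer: 0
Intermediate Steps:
r(E) = 0 (r(E) = ((2*E)/((E*(2*E))))*0 = ((2*E)/((2*E**2)))*0 = ((2*E)*(1/(2*E**2)))*0 = 0/E = 0)
U(q) = 1/(-5 + q**2) (U(q) = 1/(-5 + q*q) = 1/(-5 + q**2))
(U(1)*z)*r(-6) = (7/(-5 + 1**2))*0 = (7/(-5 + 1))*0 = (7/(-4))*0 = -1/4*7*0 = -7/4*0 = 0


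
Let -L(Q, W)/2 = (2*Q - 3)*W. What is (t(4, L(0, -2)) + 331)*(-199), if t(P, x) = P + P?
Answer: -67461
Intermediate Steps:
L(Q, W) = -2*W*(-3 + 2*Q) (L(Q, W) = -2*(2*Q - 3)*W = -2*(-3 + 2*Q)*W = -2*W*(-3 + 2*Q))
t(P, x) = 2*P
(t(4, L(0, -2)) + 331)*(-199) = (2*4 + 331)*(-199) = (8 + 331)*(-199) = 339*(-199) = -67461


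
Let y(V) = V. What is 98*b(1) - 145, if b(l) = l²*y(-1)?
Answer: -243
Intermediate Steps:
b(l) = -l² (b(l) = l²*(-1) = -l²)
98*b(1) - 145 = 98*(-1*1²) - 145 = 98*(-1*1) - 145 = 98*(-1) - 145 = -98 - 145 = -243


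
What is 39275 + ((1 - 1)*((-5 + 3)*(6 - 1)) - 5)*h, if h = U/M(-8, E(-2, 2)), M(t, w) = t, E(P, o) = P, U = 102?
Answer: 157355/4 ≈ 39339.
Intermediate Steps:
h = -51/4 (h = 102/(-8) = 102*(-1/8) = -51/4 ≈ -12.750)
39275 + ((1 - 1)*((-5 + 3)*(6 - 1)) - 5)*h = 39275 + ((1 - 1)*((-5 + 3)*(6 - 1)) - 5)*(-51/4) = 39275 + (0*(-2*5) - 5)*(-51/4) = 39275 + (0*(-10) - 5)*(-51/4) = 39275 + (0 - 5)*(-51/4) = 39275 - 5*(-51/4) = 39275 + 255/4 = 157355/4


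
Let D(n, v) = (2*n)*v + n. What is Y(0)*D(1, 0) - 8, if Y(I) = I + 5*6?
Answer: 22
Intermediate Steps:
Y(I) = 30 + I (Y(I) = I + 30 = 30 + I)
D(n, v) = n + 2*n*v (D(n, v) = 2*n*v + n = n + 2*n*v)
Y(0)*D(1, 0) - 8 = (30 + 0)*(1*(1 + 2*0)) - 8 = 30*(1*(1 + 0)) - 8 = 30*(1*1) - 8 = 30*1 - 8 = 30 - 8 = 22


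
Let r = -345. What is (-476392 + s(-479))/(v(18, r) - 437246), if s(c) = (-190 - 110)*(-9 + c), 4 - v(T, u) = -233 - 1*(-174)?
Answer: 329992/437183 ≈ 0.75481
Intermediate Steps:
v(T, u) = 63 (v(T, u) = 4 - (-233 - 1*(-174)) = 4 - (-233 + 174) = 4 - 1*(-59) = 4 + 59 = 63)
s(c) = 2700 - 300*c (s(c) = -300*(-9 + c) = 2700 - 300*c)
(-476392 + s(-479))/(v(18, r) - 437246) = (-476392 + (2700 - 300*(-479)))/(63 - 437246) = (-476392 + (2700 + 143700))/(-437183) = (-476392 + 146400)*(-1/437183) = -329992*(-1/437183) = 329992/437183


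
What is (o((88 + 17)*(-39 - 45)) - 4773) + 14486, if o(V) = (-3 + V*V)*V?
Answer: -686128931827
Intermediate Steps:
o(V) = V*(-3 + V²) (o(V) = (-3 + V²)*V = V*(-3 + V²))
(o((88 + 17)*(-39 - 45)) - 4773) + 14486 = (((88 + 17)*(-39 - 45))*(-3 + ((88 + 17)*(-39 - 45))²) - 4773) + 14486 = ((105*(-84))*(-3 + (105*(-84))²) - 4773) + 14486 = (-8820*(-3 + (-8820)²) - 4773) + 14486 = (-8820*(-3 + 77792400) - 4773) + 14486 = (-8820*77792397 - 4773) + 14486 = (-686128941540 - 4773) + 14486 = -686128946313 + 14486 = -686128931827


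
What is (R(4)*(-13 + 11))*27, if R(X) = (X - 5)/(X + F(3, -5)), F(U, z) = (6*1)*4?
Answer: 27/14 ≈ 1.9286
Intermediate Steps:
F(U, z) = 24 (F(U, z) = 6*4 = 24)
R(X) = (-5 + X)/(24 + X) (R(X) = (X - 5)/(X + 24) = (-5 + X)/(24 + X))
(R(4)*(-13 + 11))*27 = (((-5 + 4)/(24 + 4))*(-13 + 11))*27 = ((-1/28)*(-2))*27 = (((1/28)*(-1))*(-2))*27 = -1/28*(-2)*27 = (1/14)*27 = 27/14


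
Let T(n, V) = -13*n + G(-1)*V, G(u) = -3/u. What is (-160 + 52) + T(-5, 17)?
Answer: 8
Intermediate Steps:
T(n, V) = -13*n + 3*V (T(n, V) = -13*n + (-3/(-1))*V = -13*n + (-3*(-1))*V = -13*n + 3*V)
(-160 + 52) + T(-5, 17) = (-160 + 52) + (-13*(-5) + 3*17) = -108 + (65 + 51) = -108 + 116 = 8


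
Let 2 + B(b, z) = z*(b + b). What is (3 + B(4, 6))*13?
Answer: 637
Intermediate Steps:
B(b, z) = -2 + 2*b*z (B(b, z) = -2 + z*(b + b) = -2 + z*(2*b) = -2 + 2*b*z)
(3 + B(4, 6))*13 = (3 + (-2 + 2*4*6))*13 = (3 + (-2 + 48))*13 = (3 + 46)*13 = 49*13 = 637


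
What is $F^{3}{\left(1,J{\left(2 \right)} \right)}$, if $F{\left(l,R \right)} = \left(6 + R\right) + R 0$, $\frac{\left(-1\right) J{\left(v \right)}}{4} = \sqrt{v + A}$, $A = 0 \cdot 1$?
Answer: $792 - 560 \sqrt{2} \approx 0.040405$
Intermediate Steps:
$A = 0$
$J{\left(v \right)} = - 4 \sqrt{v}$ ($J{\left(v \right)} = - 4 \sqrt{v + 0} = - 4 \sqrt{v}$)
$F{\left(l,R \right)} = 6 + R$ ($F{\left(l,R \right)} = \left(6 + R\right) + 0 = 6 + R$)
$F^{3}{\left(1,J{\left(2 \right)} \right)} = \left(6 - 4 \sqrt{2}\right)^{3}$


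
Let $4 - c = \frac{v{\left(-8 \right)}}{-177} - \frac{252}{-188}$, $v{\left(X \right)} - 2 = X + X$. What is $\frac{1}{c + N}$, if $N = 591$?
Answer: $\frac{8319}{4937996} \approx 0.0016847$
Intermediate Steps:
$v{\left(X \right)} = 2 + 2 X$ ($v{\left(X \right)} = 2 + \left(X + X\right) = 2 + 2 X$)
$c = \frac{21467}{8319}$ ($c = 4 - \left(\frac{2 + 2 \left(-8\right)}{-177} - \frac{252}{-188}\right) = 4 - \left(\left(2 - 16\right) \left(- \frac{1}{177}\right) - - \frac{63}{47}\right) = 4 - \left(\left(-14\right) \left(- \frac{1}{177}\right) + \frac{63}{47}\right) = 4 - \left(\frac{14}{177} + \frac{63}{47}\right) = 4 - \frac{11809}{8319} = \frac{21467}{8319} \approx 2.5805$)
$\frac{1}{c + N} = \frac{1}{\frac{21467}{8319} + 591} = \frac{1}{\frac{4937996}{8319}} = \frac{8319}{4937996}$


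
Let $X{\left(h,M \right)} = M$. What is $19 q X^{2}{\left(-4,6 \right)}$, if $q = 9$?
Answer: $6156$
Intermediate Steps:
$19 q X^{2}{\left(-4,6 \right)} = 19 \cdot 9 \cdot 6^{2} = 171 \cdot 36 = 6156$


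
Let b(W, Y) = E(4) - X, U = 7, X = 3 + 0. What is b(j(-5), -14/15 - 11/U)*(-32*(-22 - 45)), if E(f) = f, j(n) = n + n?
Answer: 2144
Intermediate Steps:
X = 3
j(n) = 2*n
b(W, Y) = 1 (b(W, Y) = 4 - 1*3 = 4 - 3 = 1)
b(j(-5), -14/15 - 11/U)*(-32*(-22 - 45)) = 1*(-32*(-22 - 45)) = 1*(-32*(-67)) = 1*2144 = 2144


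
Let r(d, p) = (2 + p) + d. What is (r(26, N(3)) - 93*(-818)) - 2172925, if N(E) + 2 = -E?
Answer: -2096828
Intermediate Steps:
N(E) = -2 - E
r(d, p) = 2 + d + p
(r(26, N(3)) - 93*(-818)) - 2172925 = ((2 + 26 + (-2 - 1*3)) - 93*(-818)) - 2172925 = ((2 + 26 + (-2 - 3)) + 76074) - 2172925 = ((2 + 26 - 5) + 76074) - 2172925 = (23 + 76074) - 2172925 = 76097 - 2172925 = -2096828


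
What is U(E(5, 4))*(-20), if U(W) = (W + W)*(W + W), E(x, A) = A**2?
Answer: -20480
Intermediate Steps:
U(W) = 4*W**2 (U(W) = (2*W)*(2*W) = 4*W**2)
U(E(5, 4))*(-20) = (4*(4**2)**2)*(-20) = (4*16**2)*(-20) = (4*256)*(-20) = 1024*(-20) = -20480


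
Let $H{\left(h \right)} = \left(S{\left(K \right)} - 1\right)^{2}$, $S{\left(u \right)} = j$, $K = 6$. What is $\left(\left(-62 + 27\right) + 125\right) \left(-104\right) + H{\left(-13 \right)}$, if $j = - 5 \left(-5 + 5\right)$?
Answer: $-9359$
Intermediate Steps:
$j = 0$ ($j = \left(-5\right) 0 = 0$)
$S{\left(u \right)} = 0$
$H{\left(h \right)} = 1$ ($H{\left(h \right)} = \left(0 - 1\right)^{2} = \left(-1\right)^{2} = 1$)
$\left(\left(-62 + 27\right) + 125\right) \left(-104\right) + H{\left(-13 \right)} = \left(\left(-62 + 27\right) + 125\right) \left(-104\right) + 1 = \left(-35 + 125\right) \left(-104\right) + 1 = 90 \left(-104\right) + 1 = -9360 + 1 = -9359$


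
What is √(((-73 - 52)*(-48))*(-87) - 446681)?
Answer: 7*I*√19769 ≈ 984.22*I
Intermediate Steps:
√(((-73 - 52)*(-48))*(-87) - 446681) = √(-125*(-48)*(-87) - 446681) = √(6000*(-87) - 446681) = √(-522000 - 446681) = √(-968681) = 7*I*√19769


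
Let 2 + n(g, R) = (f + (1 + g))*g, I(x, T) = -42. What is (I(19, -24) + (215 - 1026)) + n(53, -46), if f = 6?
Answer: 2325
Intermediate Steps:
n(g, R) = -2 + g*(7 + g) (n(g, R) = -2 + (6 + (1 + g))*g = -2 + (7 + g)*g = -2 + g*(7 + g))
(I(19, -24) + (215 - 1026)) + n(53, -46) = (-42 + (215 - 1026)) + (-2 + 53² + 7*53) = (-42 - 811) + (-2 + 2809 + 371) = -853 + 3178 = 2325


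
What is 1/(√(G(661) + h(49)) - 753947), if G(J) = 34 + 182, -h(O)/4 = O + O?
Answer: -753947/568436078985 - 4*I*√11/568436078985 ≈ -1.3264e-6 - 2.3339e-11*I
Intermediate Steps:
h(O) = -8*O (h(O) = -4*(O + O) = -8*O)
G(J) = 216
1/(√(G(661) + h(49)) - 753947) = 1/(√(216 - 8*49) - 753947) = 1/(√(216 - 392) - 753947) = 1/(√(-176) - 753947) = 1/(4*I*√11 - 753947) = 1/(-753947 + 4*I*√11)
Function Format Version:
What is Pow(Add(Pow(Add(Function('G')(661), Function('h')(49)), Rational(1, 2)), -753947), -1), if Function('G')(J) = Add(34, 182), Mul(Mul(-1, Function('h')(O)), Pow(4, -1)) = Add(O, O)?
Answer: Add(Rational(-753947, 568436078985), Mul(Rational(-4, 568436078985), I, Pow(11, Rational(1, 2)))) ≈ Add(-1.3264e-6, Mul(-2.3339e-11, I))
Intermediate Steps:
Function('h')(O) = Mul(-8, O) (Function('h')(O) = Mul(-4, Add(O, O)) = Mul(-4, Mul(2, O)) = Mul(-8, O))
Function('G')(J) = 216
Pow(Add(Pow(Add(Function('G')(661), Function('h')(49)), Rational(1, 2)), -753947), -1) = Pow(Add(Pow(Add(216, Mul(-8, 49)), Rational(1, 2)), -753947), -1) = Pow(Add(Pow(Add(216, -392), Rational(1, 2)), -753947), -1) = Pow(Add(Pow(-176, Rational(1, 2)), -753947), -1) = Pow(Add(Mul(4, I, Pow(11, Rational(1, 2))), -753947), -1) = Pow(Add(-753947, Mul(4, I, Pow(11, Rational(1, 2)))), -1)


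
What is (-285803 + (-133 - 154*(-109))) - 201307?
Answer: -470457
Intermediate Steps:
(-285803 + (-133 - 154*(-109))) - 201307 = (-285803 + (-133 + 16786)) - 201307 = (-285803 + 16653) - 201307 = -269150 - 201307 = -470457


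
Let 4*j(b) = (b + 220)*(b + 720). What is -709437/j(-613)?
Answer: 945916/14017 ≈ 67.484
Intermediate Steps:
j(b) = (220 + b)*(720 + b)/4 (j(b) = ((b + 220)*(b + 720))/4 = ((220 + b)*(720 + b))/4 = (220 + b)*(720 + b)/4)
-709437/j(-613) = -709437/(39600 + 235*(-613) + (1/4)*(-613)**2) = -709437/(39600 - 144055 + (1/4)*375769) = -709437/(39600 - 144055 + 375769/4) = -709437/(-42051/4) = -709437*(-4/42051) = 945916/14017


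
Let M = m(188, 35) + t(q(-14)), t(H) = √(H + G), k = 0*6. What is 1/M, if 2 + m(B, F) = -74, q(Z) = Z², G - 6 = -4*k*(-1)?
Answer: -38/2787 - √202/5574 ≈ -0.016185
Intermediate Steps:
k = 0
G = 6 (G = 6 - 4*0*(-1) = 6 + 0*(-1) = 6 + 0 = 6)
m(B, F) = -76 (m(B, F) = -2 - 74 = -76)
t(H) = √(6 + H) (t(H) = √(H + 6) = √(6 + H))
M = -76 + √202 (M = -76 + √(6 + (-14)²) = -76 + √(6 + 196) = -76 + √202 ≈ -61.787)
1/M = 1/(-76 + √202)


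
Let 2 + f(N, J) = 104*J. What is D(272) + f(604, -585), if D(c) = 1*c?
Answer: -60570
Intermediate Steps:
f(N, J) = -2 + 104*J
D(c) = c
D(272) + f(604, -585) = 272 + (-2 + 104*(-585)) = 272 + (-2 - 60840) = 272 - 60842 = -60570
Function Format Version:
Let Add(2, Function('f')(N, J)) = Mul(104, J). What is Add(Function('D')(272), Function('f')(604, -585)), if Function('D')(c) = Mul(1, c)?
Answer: -60570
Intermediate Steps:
Function('f')(N, J) = Add(-2, Mul(104, J))
Function('D')(c) = c
Add(Function('D')(272), Function('f')(604, -585)) = Add(272, Add(-2, Mul(104, -585))) = Add(272, Add(-2, -60840)) = Add(272, -60842) = -60570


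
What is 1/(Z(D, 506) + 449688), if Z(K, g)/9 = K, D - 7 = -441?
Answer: 1/445782 ≈ 2.2433e-6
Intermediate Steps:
D = -434 (D = 7 - 441 = -434)
Z(K, g) = 9*K
1/(Z(D, 506) + 449688) = 1/(9*(-434) + 449688) = 1/(-3906 + 449688) = 1/445782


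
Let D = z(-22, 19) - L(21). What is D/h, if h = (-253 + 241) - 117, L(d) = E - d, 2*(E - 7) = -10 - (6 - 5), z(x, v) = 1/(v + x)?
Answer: -115/774 ≈ -0.14858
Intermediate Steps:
E = 3/2 (E = 7 + (-10 - (6 - 5))/2 = 7 + (-10 - 1*1)/2 = 7 + (-10 - 1)/2 = 7 + (½)*(-11) = 7 - 11/2 = 3/2 ≈ 1.5000)
L(d) = 3/2 - d
h = -129 (h = -12 - 117 = -129)
D = 115/6 (D = 1/(19 - 22) - (3/2 - 1*21) = 1/(-3) - (3/2 - 21) = -⅓ - 1*(-39/2) = -⅓ + 39/2 = 115/6 ≈ 19.167)
D/h = (115/6)/(-129) = (115/6)*(-1/129) = -115/774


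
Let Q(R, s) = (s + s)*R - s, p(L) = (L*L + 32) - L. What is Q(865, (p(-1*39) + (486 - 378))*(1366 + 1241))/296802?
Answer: 116102350/4497 ≈ 25818.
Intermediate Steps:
p(L) = 32 + L² - L (p(L) = (L² + 32) - L = (32 + L²) - L = 32 + L² - L)
Q(R, s) = -s + 2*R*s (Q(R, s) = (2*s)*R - s = 2*R*s - s = -s + 2*R*s)
Q(865, (p(-1*39) + (486 - 378))*(1366 + 1241))/296802 = ((((32 + (-1*39)² - (-1)*39) + (486 - 378))*(1366 + 1241))*(-1 + 2*865))/296802 = ((((32 + (-39)² - 1*(-39)) + 108)*2607)*(-1 + 1730))*(1/296802) = ((((32 + 1521 + 39) + 108)*2607)*1729)*(1/296802) = (((1592 + 108)*2607)*1729)*(1/296802) = ((1700*2607)*1729)*(1/296802) = (4431900*1729)*(1/296802) = 7662755100*(1/296802) = 116102350/4497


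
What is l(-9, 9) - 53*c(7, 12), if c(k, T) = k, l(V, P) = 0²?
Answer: -371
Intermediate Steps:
l(V, P) = 0
l(-9, 9) - 53*c(7, 12) = 0 - 53*7 = 0 - 371 = -371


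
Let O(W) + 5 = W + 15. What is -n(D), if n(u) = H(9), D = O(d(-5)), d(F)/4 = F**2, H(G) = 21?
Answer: -21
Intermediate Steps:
d(F) = 4*F**2
O(W) = 10 + W (O(W) = -5 + (W + 15) = -5 + (15 + W) = 10 + W)
D = 110 (D = 10 + 4*(-5)**2 = 10 + 4*25 = 10 + 100 = 110)
n(u) = 21
-n(D) = -1*21 = -21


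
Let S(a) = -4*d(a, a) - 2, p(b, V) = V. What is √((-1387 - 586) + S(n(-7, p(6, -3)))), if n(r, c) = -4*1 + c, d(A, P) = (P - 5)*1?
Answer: I*√1927 ≈ 43.898*I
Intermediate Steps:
d(A, P) = -5 + P (d(A, P) = (-5 + P)*1 = -5 + P)
n(r, c) = -4 + c
S(a) = 18 - 4*a (S(a) = -4*(-5 + a) - 2 = (20 - 4*a) - 2 = 18 - 4*a)
√((-1387 - 586) + S(n(-7, p(6, -3)))) = √((-1387 - 586) + (18 - 4*(-4 - 3))) = √(-1973 + (18 - 4*(-7))) = √(-1973 + (18 + 28)) = √(-1973 + 46) = √(-1927) = I*√1927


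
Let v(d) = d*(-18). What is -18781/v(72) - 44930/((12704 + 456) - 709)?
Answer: 175612951/16136496 ≈ 10.883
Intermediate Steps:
v(d) = -18*d
-18781/v(72) - 44930/((12704 + 456) - 709) = -18781/((-18*72)) - 44930/((12704 + 456) - 709) = -18781/(-1296) - 44930/(13160 - 709) = -18781*(-1/1296) - 44930/12451 = 18781/1296 - 44930*1/12451 = 18781/1296 - 44930/12451 = 175612951/16136496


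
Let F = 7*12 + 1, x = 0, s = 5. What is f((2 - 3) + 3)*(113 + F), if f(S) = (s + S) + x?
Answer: 1386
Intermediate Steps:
F = 85 (F = 84 + 1 = 85)
f(S) = 5 + S (f(S) = (5 + S) + 0 = 5 + S)
f((2 - 3) + 3)*(113 + F) = (5 + ((2 - 3) + 3))*(113 + 85) = (5 + (-1 + 3))*198 = (5 + 2)*198 = 7*198 = 1386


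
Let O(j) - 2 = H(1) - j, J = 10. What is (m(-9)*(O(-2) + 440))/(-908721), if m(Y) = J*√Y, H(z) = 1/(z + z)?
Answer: -4445*I/302907 ≈ -0.014674*I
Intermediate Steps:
H(z) = 1/(2*z)
m(Y) = 10*√Y
O(j) = 5/2 - j (O(j) = 2 + ((½)/1 - j) = 2 + ((½)*1 - j) = 2 + (½ - j) = 5/2 - j)
(m(-9)*(O(-2) + 440))/(-908721) = ((10*√(-9))*((5/2 - 1*(-2)) + 440))/(-908721) = ((10*(3*I))*((5/2 + 2) + 440))*(-1/908721) = ((30*I)*(9/2 + 440))*(-1/908721) = ((30*I)*(889/2))*(-1/908721) = (13335*I)*(-1/908721) = -4445*I/302907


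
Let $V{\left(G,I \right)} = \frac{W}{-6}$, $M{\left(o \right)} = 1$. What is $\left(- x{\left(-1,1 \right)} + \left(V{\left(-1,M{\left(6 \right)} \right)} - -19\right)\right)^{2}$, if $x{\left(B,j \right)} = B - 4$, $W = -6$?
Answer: $625$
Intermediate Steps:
$V{\left(G,I \right)} = 1$ ($V{\left(G,I \right)} = - \frac{6}{-6} = \left(-6\right) \left(- \frac{1}{6}\right) = 1$)
$x{\left(B,j \right)} = -4 + B$ ($x{\left(B,j \right)} = B - 4 = -4 + B$)
$\left(- x{\left(-1,1 \right)} + \left(V{\left(-1,M{\left(6 \right)} \right)} - -19\right)\right)^{2} = \left(- (-4 - 1) + \left(1 - -19\right)\right)^{2} = \left(\left(-1\right) \left(-5\right) + \left(1 + 19\right)\right)^{2} = \left(5 + 20\right)^{2} = 25^{2} = 625$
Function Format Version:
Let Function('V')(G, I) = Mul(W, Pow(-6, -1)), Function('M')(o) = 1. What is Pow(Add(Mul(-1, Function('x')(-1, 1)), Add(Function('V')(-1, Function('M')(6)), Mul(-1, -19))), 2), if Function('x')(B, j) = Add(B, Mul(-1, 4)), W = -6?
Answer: 625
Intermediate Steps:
Function('V')(G, I) = 1 (Function('V')(G, I) = Mul(-6, Pow(-6, -1)) = Mul(-6, Rational(-1, 6)) = 1)
Function('x')(B, j) = Add(-4, B) (Function('x')(B, j) = Add(B, -4) = Add(-4, B))
Pow(Add(Mul(-1, Function('x')(-1, 1)), Add(Function('V')(-1, Function('M')(6)), Mul(-1, -19))), 2) = Pow(Add(Mul(-1, Add(-4, -1)), Add(1, Mul(-1, -19))), 2) = Pow(Add(Mul(-1, -5), Add(1, 19)), 2) = Pow(Add(5, 20), 2) = Pow(25, 2) = 625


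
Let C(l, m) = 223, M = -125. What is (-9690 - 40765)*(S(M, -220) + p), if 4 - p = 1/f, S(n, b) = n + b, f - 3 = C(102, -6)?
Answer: 3888415485/226 ≈ 1.7205e+7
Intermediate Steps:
f = 226 (f = 3 + 223 = 226)
S(n, b) = b + n
p = 903/226 (p = 4 - 1/226 = 903/226 ≈ 3.9956)
(-9690 - 40765)*(S(M, -220) + p) = (-9690 - 40765)*((-220 - 125) + 903/226) = -50455*(-345 + 903/226) = -50455*(-77067/226) = 3888415485/226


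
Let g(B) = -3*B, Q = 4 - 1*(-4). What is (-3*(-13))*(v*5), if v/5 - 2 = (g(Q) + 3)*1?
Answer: -18525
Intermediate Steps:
Q = 8 (Q = 4 + 4 = 8)
v = -95 (v = 10 + 5*((-3*8 + 3)*1) = 10 + 5*((-24 + 3)*1) = 10 + 5*(-21*1) = 10 + 5*(-21) = 10 - 105 = -95)
(-3*(-13))*(v*5) = (-3*(-13))*(-95*5) = 39*(-475) = -18525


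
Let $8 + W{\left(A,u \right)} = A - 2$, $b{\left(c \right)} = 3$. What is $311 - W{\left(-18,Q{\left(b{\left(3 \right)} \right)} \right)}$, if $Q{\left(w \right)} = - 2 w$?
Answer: $339$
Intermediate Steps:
$W{\left(A,u \right)} = -10 + A$ ($W{\left(A,u \right)} = -8 + \left(A - 2\right) = -8 + \left(-2 + A\right) = -10 + A$)
$311 - W{\left(-18,Q{\left(b{\left(3 \right)} \right)} \right)} = 311 - \left(-10 - 18\right) = 311 - -28 = 311 + 28 = 339$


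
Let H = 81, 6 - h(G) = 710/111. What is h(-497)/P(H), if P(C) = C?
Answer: -44/8991 ≈ -0.0048938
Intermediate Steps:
h(G) = -44/111 (h(G) = 6 - 710/111 = -44/111)
h(-497)/P(H) = -44/111/81 = -44/111*1/81 = -44/8991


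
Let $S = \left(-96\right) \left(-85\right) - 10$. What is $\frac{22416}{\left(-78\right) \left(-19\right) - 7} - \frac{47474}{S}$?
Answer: $\frac{90133}{9617} \approx 9.3723$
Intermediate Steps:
$S = 8150$ ($S = 8160 - 10 = 8150$)
$\frac{22416}{\left(-78\right) \left(-19\right) - 7} - \frac{47474}{S} = \frac{22416}{\left(-78\right) \left(-19\right) - 7} - \frac{47474}{8150} = \frac{22416}{1482 - 7} - \frac{23737}{4075} = \frac{22416}{1475} - \frac{23737}{4075} = \frac{90133}{9617}$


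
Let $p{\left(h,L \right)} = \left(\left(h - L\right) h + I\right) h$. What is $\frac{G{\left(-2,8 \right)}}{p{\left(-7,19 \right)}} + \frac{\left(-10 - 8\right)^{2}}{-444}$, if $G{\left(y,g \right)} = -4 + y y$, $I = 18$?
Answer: $- \frac{27}{37} \approx -0.72973$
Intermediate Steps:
$G{\left(y,g \right)} = -4 + y^{2}$
$p{\left(h,L \right)} = h \left(18 + h \left(h - L\right)\right)$ ($p{\left(h,L \right)} = \left(\left(h - L\right) h + 18\right) h = \left(h \left(h - L\right) + 18\right) h = \left(18 + h \left(h - L\right)\right) h = h \left(18 + h \left(h - L\right)\right)$)
$\frac{G{\left(-2,8 \right)}}{p{\left(-7,19 \right)}} + \frac{\left(-10 - 8\right)^{2}}{-444} = \frac{-4 + \left(-2\right)^{2}}{\left(-7\right) \left(18 + \left(-7\right)^{2} - 19 \left(-7\right)\right)} + \frac{\left(-10 - 8\right)^{2}}{-444} = \frac{-4 + 4}{\left(-7\right) \left(18 + 49 + 133\right)} + \left(-18\right)^{2} \left(- \frac{1}{444}\right) = \frac{0}{\left(-7\right) 200} + 324 \left(- \frac{1}{444}\right) = \frac{0}{-1400} - \frac{27}{37} = 0 \left(- \frac{1}{1400}\right) - \frac{27}{37} = 0 - \frac{27}{37} = - \frac{27}{37}$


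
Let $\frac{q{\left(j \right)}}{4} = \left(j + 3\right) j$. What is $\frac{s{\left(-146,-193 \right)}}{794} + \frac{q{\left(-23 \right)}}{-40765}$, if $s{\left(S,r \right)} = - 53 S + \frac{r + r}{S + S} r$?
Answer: $\frac{8864484315}{945128372} \approx 9.3791$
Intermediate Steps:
$q{\left(j \right)} = 4 j \left(3 + j\right)$ ($q{\left(j \right)} = 4 \left(j + 3\right) j = 4 \left(3 + j\right) j = 4 j \left(3 + j\right)$)
$s{\left(S,r \right)} = - 53 S + \frac{r^{2}}{S}$ ($s{\left(S,r \right)} = - 53 S + \frac{2 r}{2 S} r = - 53 S + 2 r \frac{1}{2 S} r = - 53 S + \frac{r}{S} r = - 53 S + \frac{r^{2}}{S}$)
$\frac{s{\left(-146,-193 \right)}}{794} + \frac{q{\left(-23 \right)}}{-40765} = \frac{\left(-53\right) \left(-146\right) + \frac{\left(-193\right)^{2}}{-146}}{794} + \frac{4 \left(-23\right) \left(3 - 23\right)}{-40765} = \left(7738 - \frac{37249}{146}\right) \frac{1}{794} + 4 \left(-23\right) \left(-20\right) \left(- \frac{1}{40765}\right) = \left(7738 - \frac{37249}{146}\right) \frac{1}{794} + 1840 \left(- \frac{1}{40765}\right) = \frac{1092499}{146} \cdot \frac{1}{794} - \frac{368}{8153} = \frac{1092499}{115924} - \frac{368}{8153} = \frac{8864484315}{945128372}$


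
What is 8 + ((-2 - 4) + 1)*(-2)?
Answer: 18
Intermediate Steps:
8 + ((-2 - 4) + 1)*(-2) = 8 + (-6 + 1)*(-2) = 8 - 5*(-2) = 8 + 10 = 18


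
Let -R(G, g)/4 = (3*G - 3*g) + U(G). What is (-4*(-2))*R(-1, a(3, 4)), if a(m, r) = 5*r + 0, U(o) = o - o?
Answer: 2016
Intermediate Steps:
U(o) = 0
a(m, r) = 5*r
R(G, g) = -12*G + 12*g (R(G, g) = -4*((3*G - 3*g) + 0) = -4*((-3*g + 3*G) + 0) = -4*(-3*g + 3*G) = -12*G + 12*g)
(-4*(-2))*R(-1, a(3, 4)) = (-4*(-2))*(-12*(-1) + 12*(5*4)) = 8*(12 + 12*20) = 8*(12 + 240) = 8*252 = 2016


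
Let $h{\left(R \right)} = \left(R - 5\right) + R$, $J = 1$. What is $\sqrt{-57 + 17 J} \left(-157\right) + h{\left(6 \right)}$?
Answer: $7 - 314 i \sqrt{10} \approx 7.0 - 992.96 i$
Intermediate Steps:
$h{\left(R \right)} = -5 + 2 R$ ($h{\left(R \right)} = \left(-5 + R\right) + R = -5 + 2 R$)
$\sqrt{-57 + 17 J} \left(-157\right) + h{\left(6 \right)} = \sqrt{-57 + 17 \cdot 1} \left(-157\right) + \left(-5 + 2 \cdot 6\right) = \sqrt{-57 + 17} \left(-157\right) + \left(-5 + 12\right) = \sqrt{-40} \left(-157\right) + 7 = 2 i \sqrt{10} \left(-157\right) + 7 = - 314 i \sqrt{10} + 7 = 7 - 314 i \sqrt{10}$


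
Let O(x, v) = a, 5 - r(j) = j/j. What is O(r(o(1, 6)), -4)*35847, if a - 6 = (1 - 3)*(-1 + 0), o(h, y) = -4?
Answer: 286776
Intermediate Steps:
a = 8 (a = 6 + (1 - 3)*(-1 + 0) = 6 - 2*(-1) = 6 + 2 = 8)
r(j) = 4 (r(j) = 5 - j/j = 5 - 1*1 = 5 - 1 = 4)
O(x, v) = 8
O(r(o(1, 6)), -4)*35847 = 8*35847 = 286776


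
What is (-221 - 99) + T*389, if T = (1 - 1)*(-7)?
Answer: -320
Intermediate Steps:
T = 0 (T = 0*(-7) = 0)
(-221 - 99) + T*389 = (-221 - 99) + 0*389 = -320 + 0 = -320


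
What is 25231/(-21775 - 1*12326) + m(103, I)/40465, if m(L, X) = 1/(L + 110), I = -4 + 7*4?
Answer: -72489030098/97972684515 ≈ -0.73989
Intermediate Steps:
I = 24 (I = -4 + 28 = 24)
m(L, X) = 1/(110 + L)
25231/(-21775 - 1*12326) + m(103, I)/40465 = 25231/(-21775 - 1*12326) + 1/((110 + 103)*40465) = 25231/(-21775 - 12326) + (1/40465)/213 = 25231/(-34101) + (1/213)*(1/40465) = 25231*(-1/34101) + 1/8619045 = -25231/34101 + 1/8619045 = -72489030098/97972684515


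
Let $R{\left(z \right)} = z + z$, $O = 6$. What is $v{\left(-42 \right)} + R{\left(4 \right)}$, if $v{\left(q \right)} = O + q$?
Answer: $-28$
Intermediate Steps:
$R{\left(z \right)} = 2 z$
$v{\left(q \right)} = 6 + q$
$v{\left(-42 \right)} + R{\left(4 \right)} = \left(6 - 42\right) + 2 \cdot 4 = -36 + 8 = -28$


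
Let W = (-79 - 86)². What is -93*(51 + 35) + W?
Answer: 19227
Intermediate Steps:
W = 27225 (W = (-165)² = 27225)
-93*(51 + 35) + W = -93*(51 + 35) + 27225 = -93*86 + 27225 = -7998 + 27225 = 19227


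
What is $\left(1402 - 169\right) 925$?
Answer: $1140525$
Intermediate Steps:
$\left(1402 - 169\right) 925 = 1233 \cdot 925 = 1140525$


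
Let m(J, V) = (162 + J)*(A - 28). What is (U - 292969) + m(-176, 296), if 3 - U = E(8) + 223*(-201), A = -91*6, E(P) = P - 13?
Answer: -240102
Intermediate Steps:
E(P) = -13 + P
A = -546
U = 44831 (U = 3 - ((-13 + 8) + 223*(-201)) = 3 - (-5 - 44823) = 3 - 1*(-44828) = 3 + 44828 = 44831)
m(J, V) = -92988 - 574*J (m(J, V) = (162 + J)*(-546 - 28) = (162 + J)*(-574) = -92988 - 574*J)
(U - 292969) + m(-176, 296) = (44831 - 292969) + (-92988 - 574*(-176)) = -248138 + (-92988 + 101024) = -248138 + 8036 = -240102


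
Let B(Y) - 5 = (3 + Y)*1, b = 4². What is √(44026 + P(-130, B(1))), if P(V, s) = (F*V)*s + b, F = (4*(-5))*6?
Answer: √184442 ≈ 429.47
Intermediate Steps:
F = -120 (F = -20*6 = -120)
b = 16
B(Y) = 8 + Y (B(Y) = 5 + (3 + Y)*1 = 5 + (3 + Y) = 8 + Y)
P(V, s) = 16 - 120*V*s (P(V, s) = (-120*V)*s + 16 = -120*V*s + 16 = 16 - 120*V*s)
√(44026 + P(-130, B(1))) = √(44026 + (16 - 120*(-130)*(8 + 1))) = √(44026 + (16 - 120*(-130)*9)) = √(44026 + (16 + 140400)) = √(44026 + 140416) = √184442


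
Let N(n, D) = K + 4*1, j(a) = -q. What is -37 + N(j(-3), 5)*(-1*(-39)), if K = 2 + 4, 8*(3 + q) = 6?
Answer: 353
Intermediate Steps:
q = -9/4 (q = -3 + (⅛)*6 = -3 + ¾ = -9/4 ≈ -2.2500)
K = 6
j(a) = 9/4 (j(a) = -1*(-9/4) = 9/4)
N(n, D) = 10 (N(n, D) = 6 + 4*1 = 6 + 4 = 10)
-37 + N(j(-3), 5)*(-1*(-39)) = -37 + 10*(-1*(-39)) = -37 + 10*39 = -37 + 390 = 353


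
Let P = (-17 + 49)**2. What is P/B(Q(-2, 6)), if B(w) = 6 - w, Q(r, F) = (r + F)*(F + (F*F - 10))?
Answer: -512/61 ≈ -8.3934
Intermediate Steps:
P = 1024 (P = 32**2 = 1024)
Q(r, F) = (F + r)*(-10 + F + F**2) (Q(r, F) = (F + r)*(F + (F**2 - 10)) = (F + r)*(F + (-10 + F**2)) = (F + r)*(-10 + F + F**2))
P/B(Q(-2, 6)) = 1024/(6 - (6**2 + 6**3 - 10*6 - 10*(-2) + 6*(-2) - 2*6**2)) = 1024/(6 - (36 + 216 - 60 + 20 - 12 - 2*36)) = 1024/(6 - (36 + 216 - 60 + 20 - 12 - 72)) = 1024/(6 - 1*128) = 1024/(6 - 128) = 1024/(-122) = 1024*(-1/122) = -512/61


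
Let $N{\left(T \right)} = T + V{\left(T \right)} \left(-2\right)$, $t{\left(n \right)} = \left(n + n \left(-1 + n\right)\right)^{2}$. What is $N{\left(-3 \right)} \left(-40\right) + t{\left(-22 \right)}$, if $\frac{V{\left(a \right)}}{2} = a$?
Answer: $233896$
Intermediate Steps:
$V{\left(a \right)} = 2 a$
$N{\left(T \right)} = - 3 T$ ($N{\left(T \right)} = T + 2 T \left(-2\right) = T - 4 T = - 3 T$)
$N{\left(-3 \right)} \left(-40\right) + t{\left(-22 \right)} = \left(-3\right) \left(-3\right) \left(-40\right) + \left(-22\right)^{4} = 9 \left(-40\right) + 234256 = -360 + 234256 = 233896$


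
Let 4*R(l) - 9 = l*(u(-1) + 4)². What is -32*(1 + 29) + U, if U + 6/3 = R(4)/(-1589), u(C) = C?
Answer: -6114517/6356 ≈ -962.01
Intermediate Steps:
R(l) = 9/4 + 9*l/4 (R(l) = 9/4 + (l*(-1 + 4)²)/4 = 9/4 + (l*3²)/4 = 9/4 + (l*9)/4 = 9/4 + (9*l)/4 = 9/4 + 9*l/4)
U = -12757/6356 (U = -2 + (9/4 + (9/4)*4)/(-1589) = -2 + (9/4 + 9)*(-1/1589) = -2 + (45/4)*(-1/1589) = -2 - 45/6356 = -12757/6356 ≈ -2.0071)
-32*(1 + 29) + U = -32*(1 + 29) - 12757/6356 = -32*30 - 12757/6356 = -960 - 12757/6356 = -6114517/6356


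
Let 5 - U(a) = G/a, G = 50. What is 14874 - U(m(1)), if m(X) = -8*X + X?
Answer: 104033/7 ≈ 14862.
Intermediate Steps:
m(X) = -7*X
U(a) = 5 - 50/a
14874 - U(m(1)) = 14874 - (5 - 50/((-7*1))) = 14874 - (5 - 50/(-7)) = 14874 - (5 - 50*(-1/7)) = 14874 - (5 + 50/7) = 14874 - 1*85/7 = 14874 - 85/7 = 104033/7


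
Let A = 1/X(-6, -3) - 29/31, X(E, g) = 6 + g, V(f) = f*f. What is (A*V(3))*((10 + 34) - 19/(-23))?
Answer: -173208/713 ≈ -242.93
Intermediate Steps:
V(f) = f²
A = -56/93 (A = 1/(6 - 3) - 29/31 = 1/3 - 29*1/31 = 1*(⅓) - 29/31 = ⅓ - 29/31 = -56/93 ≈ -0.60215)
(A*V(3))*((10 + 34) - 19/(-23)) = (-56/93*3²)*((10 + 34) - 19/(-23)) = (-56/93*9)*(44 - 19*(-1/23)) = -168*(44 + 19/23)/31 = -168/31*1031/23 = -173208/713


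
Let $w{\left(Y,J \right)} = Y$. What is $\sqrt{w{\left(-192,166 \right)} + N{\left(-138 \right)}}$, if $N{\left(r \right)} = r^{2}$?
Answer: $2 \sqrt{4713} \approx 137.3$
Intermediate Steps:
$\sqrt{w{\left(-192,166 \right)} + N{\left(-138 \right)}} = \sqrt{-192 + \left(-138\right)^{2}} = \sqrt{-192 + 19044} = \sqrt{18852} = 2 \sqrt{4713}$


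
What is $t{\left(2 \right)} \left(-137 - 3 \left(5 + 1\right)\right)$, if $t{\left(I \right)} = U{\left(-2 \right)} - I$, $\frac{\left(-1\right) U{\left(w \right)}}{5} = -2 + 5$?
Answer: $2635$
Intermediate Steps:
$U{\left(w \right)} = -15$ ($U{\left(w \right)} = - 5 \left(-2 + 5\right) = \left(-5\right) 3 = -15$)
$t{\left(I \right)} = -15 - I$
$t{\left(2 \right)} \left(-137 - 3 \left(5 + 1\right)\right) = \left(-15 - 2\right) \left(-137 - 3 \left(5 + 1\right)\right) = \left(-15 - 2\right) \left(-137 - 18\right) = - 17 \left(-137 - 18\right) = \left(-17\right) \left(-155\right) = 2635$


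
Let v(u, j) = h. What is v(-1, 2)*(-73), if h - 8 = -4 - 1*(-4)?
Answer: -584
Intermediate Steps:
h = 8 (h = 8 + (-4 - 1*(-4)) = 8 + (-4 + 4) = 8 + 0 = 8)
v(u, j) = 8
v(-1, 2)*(-73) = 8*(-73) = -584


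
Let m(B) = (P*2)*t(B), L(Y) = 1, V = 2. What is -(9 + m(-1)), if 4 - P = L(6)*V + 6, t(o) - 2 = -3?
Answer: -17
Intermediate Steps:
t(o) = -1 (t(o) = 2 - 3 = -1)
P = -4 (P = 4 - (1*2 + 6) = 4 - (2 + 6) = 4 - 1*8 = 4 - 8 = -4)
m(B) = 8 (m(B) = -4*2*(-1) = -8*(-1) = 8)
-(9 + m(-1)) = -(9 + 8) = -1*17 = -17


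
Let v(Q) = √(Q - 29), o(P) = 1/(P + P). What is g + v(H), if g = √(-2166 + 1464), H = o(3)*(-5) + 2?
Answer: I*(√1002 + 18*√78)/6 ≈ 31.771*I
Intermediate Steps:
o(P) = 1/(2*P)
H = 7/6 (H = ((½)/3)*(-5) + 2 = ((½)*(⅓))*(-5) + 2 = (⅙)*(-5) + 2 = -⅚ + 2 = 7/6 ≈ 1.1667)
v(Q) = √(-29 + Q)
g = 3*I*√78 (g = √(-702) = 3*I*√78 ≈ 26.495*I)
g + v(H) = 3*I*√78 + √(-29 + 7/6) = 3*I*√78 + √(-167/6) = 3*I*√78 + I*√1002/6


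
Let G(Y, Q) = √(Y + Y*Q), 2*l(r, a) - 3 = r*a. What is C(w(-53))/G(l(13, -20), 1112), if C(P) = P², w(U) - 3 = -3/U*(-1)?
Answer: -8112*I*√572082/267829723 ≈ -0.022909*I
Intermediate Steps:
l(r, a) = 3/2 + a*r/2 (l(r, a) = 3/2 + (r*a)/2 = 3/2 + (a*r)/2 = 3/2 + a*r/2)
w(U) = 3 + 3/U (w(U) = 3 - 3/U*(-1) = 3 + 3/U)
G(Y, Q) = √(Y + Q*Y)
C(w(-53))/G(l(13, -20), 1112) = (3 + 3/(-53))²/(√((3/2 + (½)*(-20)*13)*(1 + 1112))) = (3 + 3*(-1/53))²/(√((3/2 - 130)*1113)) = (3 - 3/53)²/(√(-257/2*1113)) = (156/53)²/(√(-286041/2)) = 24336/(2809*((I*√572082/2))) = 24336*(-I*√572082/286041)/2809 = -8112*I*√572082/267829723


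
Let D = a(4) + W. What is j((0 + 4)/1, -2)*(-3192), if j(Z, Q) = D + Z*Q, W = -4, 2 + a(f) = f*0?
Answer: 44688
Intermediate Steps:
a(f) = -2 (a(f) = -2 + f*0 = -2 + 0 = -2)
D = -6 (D = -2 - 4 = -6)
j(Z, Q) = -6 + Q*Z (j(Z, Q) = -6 + Z*Q = -6 + Q*Z)
j((0 + 4)/1, -2)*(-3192) = (-6 - 2*(0 + 4)/1)*(-3192) = (-6 - 2*4)*(-3192) = (-6 - 8)*(-3192) = -14*(-3192) = 44688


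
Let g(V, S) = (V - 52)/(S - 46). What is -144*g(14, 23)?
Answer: -5472/23 ≈ -237.91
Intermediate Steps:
g(V, S) = (-52 + V)/(-46 + S)
-144*g(14, 23) = -144*(-52 + 14)/(-46 + 23) = -144*(-38)/(-23) = -(-144)*(-38)/23 = -144*38/23 = -5472/23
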